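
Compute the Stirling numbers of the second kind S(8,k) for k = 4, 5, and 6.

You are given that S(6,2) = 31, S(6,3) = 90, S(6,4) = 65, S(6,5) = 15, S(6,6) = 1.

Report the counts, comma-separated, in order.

@7  (7,3):90·3+31→301, (7,4):65·4+90→350, (7,5):15·5+65→140, (7,6):1·6+15→21
@8  (8,4):350·4+301→1701, (8,5):140·5+350→1050, (8,6):21·6+140→266
Read S(8,4) = 1701, S(8,5) = 1050, S(8,6) = 266.

1701, 1050, 266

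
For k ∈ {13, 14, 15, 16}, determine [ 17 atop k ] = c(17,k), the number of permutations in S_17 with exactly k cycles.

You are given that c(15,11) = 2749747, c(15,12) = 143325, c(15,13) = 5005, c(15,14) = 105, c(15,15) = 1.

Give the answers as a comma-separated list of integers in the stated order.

@16  (16,12):143325·15+2749747→4899622, (16,13):5005·15+143325→218400, (16,14):105·15+5005→6580, (16,15):1·15+105→120, (16,16):0·15+1→1
@17  (17,13):218400·16+4899622→8394022, (17,14):6580·16+218400→323680, (17,15):120·16+6580→8500, (17,16):1·16+120→136
Read c(17,13) = 8394022, c(17,14) = 323680, c(17,15) = 8500, c(17,16) = 136.

8394022, 323680, 8500, 136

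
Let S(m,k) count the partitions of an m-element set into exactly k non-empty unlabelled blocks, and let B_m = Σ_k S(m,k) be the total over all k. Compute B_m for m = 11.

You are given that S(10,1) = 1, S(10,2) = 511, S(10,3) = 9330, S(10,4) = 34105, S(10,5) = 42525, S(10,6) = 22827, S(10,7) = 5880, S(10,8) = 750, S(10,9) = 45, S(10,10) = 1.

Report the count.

678570

i=11: T(11,1)=0+1·1=1 | T(11,2)=1+2·511=1023 | T(11,3)=511+3·9330=28501 | T(11,4)=9330+4·34105=145750 | T(11,5)=34105+5·42525=246730 | T(11,6)=42525+6·22827=179487 | T(11,7)=22827+7·5880=63987 | T(11,8)=5880+8·750=11880 | T(11,9)=750+9·45=1155 | T(11,10)=45+10·1=55 | T(11,11)=1+11·0=1
B_11 = ΣS(11,k) = 1+1023+28501+145750+246730+179487+63987+11880+1155+55+1 = 678570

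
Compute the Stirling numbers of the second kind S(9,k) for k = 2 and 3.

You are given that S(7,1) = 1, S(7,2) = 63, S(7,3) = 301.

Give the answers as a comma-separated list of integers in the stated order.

row 8: T[8][1]=1·1+0=1  T[8][2]=2·63+1=127  T[8][3]=3·301+63=966
row 9: T[9][2]=2·127+1=255  T[9][3]=3·966+127=3025
Read S(9,2) = 255, S(9,3) = 3025.

255, 3025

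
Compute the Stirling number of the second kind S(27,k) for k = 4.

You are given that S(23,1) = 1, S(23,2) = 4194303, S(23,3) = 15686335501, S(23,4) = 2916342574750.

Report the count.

i=24: T(24,1)=0+1·1=1 | T(24,2)=1+2·4194303=8388607 | T(24,3)=4194303+3·15686335501=47063200806 | T(24,4)=15686335501+4·2916342574750=11681056634501
i=25: T(25,2)=1+2·8388607=16777215 | T(25,3)=8388607+3·47063200806=141197991025 | T(25,4)=47063200806+4·11681056634501=46771289738810
i=26: T(26,3)=16777215+3·141197991025=423610750290 | T(26,4)=141197991025+4·46771289738810=187226356946265
i=27: T(27,4)=423610750290+4·187226356946265=749329038535350
Read S(27,4) = 749329038535350.

749329038535350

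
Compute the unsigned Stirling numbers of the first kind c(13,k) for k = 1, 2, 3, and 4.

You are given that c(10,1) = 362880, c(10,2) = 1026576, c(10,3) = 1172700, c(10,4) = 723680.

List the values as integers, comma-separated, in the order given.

@11  (11,1):362880·10+0→3628800, (11,2):1026576·10+362880→10628640, (11,3):1172700·10+1026576→12753576, (11,4):723680·10+1172700→8409500
@12  (12,1):3628800·11+0→39916800, (12,2):10628640·11+3628800→120543840, (12,3):12753576·11+10628640→150917976, (12,4):8409500·11+12753576→105258076
@13  (13,1):39916800·12+0→479001600, (13,2):120543840·12+39916800→1486442880, (13,3):150917976·12+120543840→1931559552, (13,4):105258076·12+150917976→1414014888
Read c(13,1) = 479001600, c(13,2) = 1486442880, c(13,3) = 1931559552, c(13,4) = 1414014888.

479001600, 1486442880, 1931559552, 1414014888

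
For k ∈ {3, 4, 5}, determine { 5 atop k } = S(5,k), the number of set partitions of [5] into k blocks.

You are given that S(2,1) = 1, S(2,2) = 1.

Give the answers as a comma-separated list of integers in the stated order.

25, 10, 1

@3  (3,1):1·1+0→1, (3,2):1·2+1→3, (3,3):0·3+1→1
@4  (4,2):3·2+1→7, (4,3):1·3+3→6, (4,4):0·4+1→1
@5  (5,3):6·3+7→25, (5,4):1·4+6→10, (5,5):0·5+1→1
Read S(5,3) = 25, S(5,4) = 10, S(5,5) = 1.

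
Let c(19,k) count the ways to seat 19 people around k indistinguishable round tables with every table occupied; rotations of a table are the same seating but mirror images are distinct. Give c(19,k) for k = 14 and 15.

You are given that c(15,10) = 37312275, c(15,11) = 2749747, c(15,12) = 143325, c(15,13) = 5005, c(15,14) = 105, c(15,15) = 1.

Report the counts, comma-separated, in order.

i=16: T(16,11)=37312275+15·2749747=78558480 | T(16,12)=2749747+15·143325=4899622 | T(16,13)=143325+15·5005=218400 | T(16,14)=5005+15·105=6580 | T(16,15)=105+15·1=120
i=17: T(17,12)=78558480+16·4899622=156952432 | T(17,13)=4899622+16·218400=8394022 | T(17,14)=218400+16·6580=323680 | T(17,15)=6580+16·120=8500
i=18: T(18,13)=156952432+17·8394022=299650806 | T(18,14)=8394022+17·323680=13896582 | T(18,15)=323680+17·8500=468180
i=19: T(19,14)=299650806+18·13896582=549789282 | T(19,15)=13896582+18·468180=22323822
Read c(19,14) = 549789282, c(19,15) = 22323822.

549789282, 22323822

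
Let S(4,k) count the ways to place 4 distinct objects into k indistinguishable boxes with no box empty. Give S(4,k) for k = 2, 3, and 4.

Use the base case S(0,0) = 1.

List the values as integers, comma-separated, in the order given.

7, 6, 1

i=1: T(1,1)=1+1·0=1
i=2: T(2,1)=0+1·1=1 | T(2,2)=1+2·0=1
i=3: T(3,1)=0+1·1=1 | T(3,2)=1+2·1=3 | T(3,3)=1+3·0=1
i=4: T(4,2)=1+2·3=7 | T(4,3)=3+3·1=6 | T(4,4)=1+4·0=1
Read S(4,2) = 7, S(4,3) = 6, S(4,4) = 1.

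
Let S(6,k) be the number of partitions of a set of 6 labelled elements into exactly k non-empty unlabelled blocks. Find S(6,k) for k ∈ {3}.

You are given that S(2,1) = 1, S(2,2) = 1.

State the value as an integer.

i=3: T(3,1)=0+1·1=1 | T(3,2)=1+2·1=3 | T(3,3)=1+3·0=1
i=4: T(4,1)=0+1·1=1 | T(4,2)=1+2·3=7 | T(4,3)=3+3·1=6
i=5: T(5,2)=1+2·7=15 | T(5,3)=7+3·6=25
i=6: T(6,3)=15+3·25=90
Read S(6,3) = 90.

90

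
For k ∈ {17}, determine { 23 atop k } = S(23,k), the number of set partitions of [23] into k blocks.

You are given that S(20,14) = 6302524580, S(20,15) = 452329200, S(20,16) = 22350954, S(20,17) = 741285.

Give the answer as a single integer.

i=21: T(21,15)=6302524580+15·452329200=13087462580 | T(21,16)=452329200+16·22350954=809944464 | T(21,17)=22350954+17·741285=34952799
i=22: T(22,16)=13087462580+16·809944464=26046574004 | T(22,17)=809944464+17·34952799=1404142047
i=23: T(23,17)=26046574004+17·1404142047=49916988803
Read S(23,17) = 49916988803.

49916988803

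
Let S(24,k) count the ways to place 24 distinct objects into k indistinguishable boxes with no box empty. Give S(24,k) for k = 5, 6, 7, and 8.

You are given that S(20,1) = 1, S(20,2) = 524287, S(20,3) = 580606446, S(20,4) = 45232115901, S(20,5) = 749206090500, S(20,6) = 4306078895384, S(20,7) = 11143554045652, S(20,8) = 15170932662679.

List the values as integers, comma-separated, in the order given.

485000783495250, 6090236036084530, 31677463851804540, 82318282158320505

[21] T[21,2]:2*524287+1=1048575 · T[21,3]:3*580606446+524287=1742343625 · T[21,4]:4*45232115901+580606446=181509070050 · T[21,5]:5*749206090500+45232115901=3791262568401 · T[21,6]:6*4306078895384+749206090500=26585679462804 · T[21,7]:7*11143554045652+4306078895384=82310957214948 · T[21,8]:8*15170932662679+11143554045652=132511015347084
[22] T[22,3]:3*1742343625+1048575=5228079450 · T[22,4]:4*181509070050+1742343625=727778623825 · T[22,5]:5*3791262568401+181509070050=19137821912055 · T[22,6]:6*26585679462804+3791262568401=163305339345225 · T[22,7]:7*82310957214948+26585679462804=602762379967440 · T[22,8]:8*132511015347084+82310957214948=1142399079991620
[23] T[23,4]:4*727778623825+5228079450=2916342574750 · T[23,5]:5*19137821912055+727778623825=96416888184100 · T[23,6]:6*163305339345225+19137821912055=998969857983405 · T[23,7]:7*602762379967440+163305339345225=4382641999117305 · T[23,8]:8*1142399079991620+602762379967440=9741955019900400
[24] T[24,5]:5*96416888184100+2916342574750=485000783495250 · T[24,6]:6*998969857983405+96416888184100=6090236036084530 · T[24,7]:7*4382641999117305+998969857983405=31677463851804540 · T[24,8]:8*9741955019900400+4382641999117305=82318282158320505
Read S(24,5) = 485000783495250, S(24,6) = 6090236036084530, S(24,7) = 31677463851804540, S(24,8) = 82318282158320505.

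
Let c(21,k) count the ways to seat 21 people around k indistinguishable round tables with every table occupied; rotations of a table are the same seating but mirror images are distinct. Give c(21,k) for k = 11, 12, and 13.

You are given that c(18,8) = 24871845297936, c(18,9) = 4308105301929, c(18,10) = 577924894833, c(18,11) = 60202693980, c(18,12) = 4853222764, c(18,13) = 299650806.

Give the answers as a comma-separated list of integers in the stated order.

1307535010540395, 135585182899530, 11310276995381

row 19: T[19][9]=18·4308105301929+24871845297936=102417740732658  T[19][10]=18·577924894833+4308105301929=14710753408923  T[19][11]=18·60202693980+577924894833=1661573386473  T[19][12]=18·4853222764+60202693980=147560703732  T[19][13]=18·299650806+4853222764=10246937272
row 20: T[20][10]=19·14710753408923+102417740732658=381922055502195  T[20][11]=19·1661573386473+14710753408923=46280647751910  T[20][12]=19·147560703732+1661573386473=4465226757381  T[20][13]=19·10246937272+147560703732=342252511900
row 21: T[21][11]=20·46280647751910+381922055502195=1307535010540395  T[21][12]=20·4465226757381+46280647751910=135585182899530  T[21][13]=20·342252511900+4465226757381=11310276995381
Read c(21,11) = 1307535010540395, c(21,12) = 135585182899530, c(21,13) = 11310276995381.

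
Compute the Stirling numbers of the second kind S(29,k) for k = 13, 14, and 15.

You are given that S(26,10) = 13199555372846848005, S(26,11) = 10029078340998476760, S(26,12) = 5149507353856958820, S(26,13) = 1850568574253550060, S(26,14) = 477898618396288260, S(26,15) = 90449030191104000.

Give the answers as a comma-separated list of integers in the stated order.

r27: T_27,11=11×10029078340998476760+13199555372846848005=123519417123830092365; T_27,12=12×5149507353856958820+10029078340998476760=71823166587281982600; T_27,13=13×1850568574253550060+5149507353856958820=29206898819153109600; T_27,14=14×477898618396288260+1850568574253550060=8541149231801585700; T_27,15=15×90449030191104000+477898618396288260=1834634071262848260
r28: T_28,12=12×71823166587281982600+123519417123830092365=985397416171213883565; T_28,13=13×29206898819153109600+71823166587281982600=451512851236272407400; T_28,14=14×8541149231801585700+29206898819153109600=148782988064375309400; T_28,15=15×1834634071262848260+8541149231801585700=36060660300744309600
r29: T_29,13=13×451512851236272407400+985397416171213883565=6855064482242755179765; T_29,14=14×148782988064375309400+451512851236272407400=2534474684137526739000; T_29,15=15×36060660300744309600+148782988064375309400=689692892575539953400
Read S(29,13) = 6855064482242755179765, S(29,14) = 2534474684137526739000, S(29,15) = 689692892575539953400.

6855064482242755179765, 2534474684137526739000, 689692892575539953400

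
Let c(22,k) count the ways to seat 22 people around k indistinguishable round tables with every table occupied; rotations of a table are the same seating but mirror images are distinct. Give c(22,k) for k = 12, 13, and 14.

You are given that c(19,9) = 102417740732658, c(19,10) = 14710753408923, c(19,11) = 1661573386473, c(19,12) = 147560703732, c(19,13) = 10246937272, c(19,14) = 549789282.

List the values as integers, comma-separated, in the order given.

r20: T_20,10=19×14710753408923+102417740732658=381922055502195; T_20,11=19×1661573386473+14710753408923=46280647751910; T_20,12=19×147560703732+1661573386473=4465226757381; T_20,13=19×10246937272+147560703732=342252511900; T_20,14=19×549789282+10246937272=20692933630
r21: T_21,11=20×46280647751910+381922055502195=1307535010540395; T_21,12=20×4465226757381+46280647751910=135585182899530; T_21,13=20×342252511900+4465226757381=11310276995381; T_21,14=20×20692933630+342252511900=756111184500
r22: T_22,12=21×135585182899530+1307535010540395=4154823851430525; T_22,13=21×11310276995381+135585182899530=373100999802531; T_22,14=21×756111184500+11310276995381=27188611869881
Read c(22,12) = 4154823851430525, c(22,13) = 373100999802531, c(22,14) = 27188611869881.

4154823851430525, 373100999802531, 27188611869881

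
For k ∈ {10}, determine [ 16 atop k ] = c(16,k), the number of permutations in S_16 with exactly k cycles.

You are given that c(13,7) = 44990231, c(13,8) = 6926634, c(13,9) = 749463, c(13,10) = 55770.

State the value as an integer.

928095740

@14  (14,8):6926634·13+44990231→135036473, (14,9):749463·13+6926634→16669653, (14,10):55770·13+749463→1474473
@15  (15,9):16669653·14+135036473→368411615, (15,10):1474473·14+16669653→37312275
@16  (16,10):37312275·15+368411615→928095740
Read c(16,10) = 928095740.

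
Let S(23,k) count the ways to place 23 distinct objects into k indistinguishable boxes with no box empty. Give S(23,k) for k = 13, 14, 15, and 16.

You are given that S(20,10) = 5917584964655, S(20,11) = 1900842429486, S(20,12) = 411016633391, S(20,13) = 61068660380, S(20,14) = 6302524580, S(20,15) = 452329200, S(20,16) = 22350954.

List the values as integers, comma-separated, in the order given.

401282560341390, 68629175807115, 8479404429331, 762361127264

[21] T[21,11]:11*1900842429486+5917584964655=26826851689001 · T[21,12]:12*411016633391+1900842429486=6833042030178 · T[21,13]:13*61068660380+411016633391=1204909218331 · T[21,14]:14*6302524580+61068660380=149304004500 · T[21,15]:15*452329200+6302524580=13087462580 · T[21,16]:16*22350954+452329200=809944464
[22] T[22,12]:12*6833042030178+26826851689001=108823356051137 · T[22,13]:13*1204909218331+6833042030178=22496861868481 · T[22,14]:14*149304004500+1204909218331=3295165281331 · T[22,15]:15*13087462580+149304004500=345615943200 · T[22,16]:16*809944464+13087462580=26046574004
[23] T[23,13]:13*22496861868481+108823356051137=401282560341390 · T[23,14]:14*3295165281331+22496861868481=68629175807115 · T[23,15]:15*345615943200+3295165281331=8479404429331 · T[23,16]:16*26046574004+345615943200=762361127264
Read S(23,13) = 401282560341390, S(23,14) = 68629175807115, S(23,15) = 8479404429331, S(23,16) = 762361127264.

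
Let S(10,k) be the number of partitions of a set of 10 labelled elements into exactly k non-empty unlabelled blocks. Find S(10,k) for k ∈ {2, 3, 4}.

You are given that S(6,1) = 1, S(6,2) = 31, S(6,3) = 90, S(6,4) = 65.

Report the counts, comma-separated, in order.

i=7: T(7,1)=0+1·1=1 | T(7,2)=1+2·31=63 | T(7,3)=31+3·90=301 | T(7,4)=90+4·65=350
i=8: T(8,1)=0+1·1=1 | T(8,2)=1+2·63=127 | T(8,3)=63+3·301=966 | T(8,4)=301+4·350=1701
i=9: T(9,1)=0+1·1=1 | T(9,2)=1+2·127=255 | T(9,3)=127+3·966=3025 | T(9,4)=966+4·1701=7770
i=10: T(10,2)=1+2·255=511 | T(10,3)=255+3·3025=9330 | T(10,4)=3025+4·7770=34105
Read S(10,2) = 511, S(10,3) = 9330, S(10,4) = 34105.

511, 9330, 34105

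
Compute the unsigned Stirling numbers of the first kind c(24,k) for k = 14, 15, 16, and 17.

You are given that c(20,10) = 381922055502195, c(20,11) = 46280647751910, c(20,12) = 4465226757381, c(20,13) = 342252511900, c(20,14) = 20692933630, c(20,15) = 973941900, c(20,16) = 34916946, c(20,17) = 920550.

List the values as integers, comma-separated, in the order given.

[21] T[21,11]:20*46280647751910+381922055502195=1307535010540395 · T[21,12]:20*4465226757381+46280647751910=135585182899530 · T[21,13]:20*342252511900+4465226757381=11310276995381 · T[21,14]:20*20692933630+342252511900=756111184500 · T[21,15]:20*973941900+20692933630=40171771630 · T[21,16]:20*34916946+973941900=1672280820 · T[21,17]:20*920550+34916946=53327946
[22] T[22,12]:21*135585182899530+1307535010540395=4154823851430525 · T[22,13]:21*11310276995381+135585182899530=373100999802531 · T[22,14]:21*756111184500+11310276995381=27188611869881 · T[22,15]:21*40171771630+756111184500=1599718388730 · T[22,16]:21*1672280820+40171771630=75289668850 · T[22,17]:21*53327946+1672280820=2792167686
[23] T[23,13]:22*373100999802531+4154823851430525=12363045847086207 · T[23,14]:22*27188611869881+373100999802531=971250460939913 · T[23,15]:22*1599718388730+27188611869881=62382416421941 · T[23,16]:22*75289668850+1599718388730=3256091103430 · T[23,17]:22*2792167686+75289668850=136717357942
[24] T[24,14]:23*971250460939913+12363045847086207=34701806448704206 · T[24,15]:23*62382416421941+971250460939913=2406046038644556 · T[24,16]:23*3256091103430+62382416421941=137272511800831 · T[24,17]:23*136717357942+3256091103430=6400590336096
Read c(24,14) = 34701806448704206, c(24,15) = 2406046038644556, c(24,16) = 137272511800831, c(24,17) = 6400590336096.

34701806448704206, 2406046038644556, 137272511800831, 6400590336096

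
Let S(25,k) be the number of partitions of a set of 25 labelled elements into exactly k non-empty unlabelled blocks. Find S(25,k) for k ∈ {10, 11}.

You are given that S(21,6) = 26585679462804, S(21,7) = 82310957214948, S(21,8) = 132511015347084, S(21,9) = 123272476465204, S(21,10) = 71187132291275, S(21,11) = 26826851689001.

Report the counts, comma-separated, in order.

1203163392175387500, 802355904438462660

@22  (22,7):82310957214948·7+26585679462804→602762379967440, (22,8):132511015347084·8+82310957214948→1142399079991620, (22,9):123272476465204·9+132511015347084→1241963303533920, (22,10):71187132291275·10+123272476465204→835143799377954, (22,11):26826851689001·11+71187132291275→366282500870286
@23  (23,8):1142399079991620·8+602762379967440→9741955019900400, (23,9):1241963303533920·9+1142399079991620→12320068811796900, (23,10):835143799377954·10+1241963303533920→9593401297313460, (23,11):366282500870286·11+835143799377954→4864251308951100
@24  (24,9):12320068811796900·9+9741955019900400→120622574326072500, (24,10):9593401297313460·10+12320068811796900→108254081784931500, (24,11):4864251308951100·11+9593401297313460→63100165695775560
@25  (25,10):108254081784931500·10+120622574326072500→1203163392175387500, (25,11):63100165695775560·11+108254081784931500→802355904438462660
Read S(25,10) = 1203163392175387500, S(25,11) = 802355904438462660.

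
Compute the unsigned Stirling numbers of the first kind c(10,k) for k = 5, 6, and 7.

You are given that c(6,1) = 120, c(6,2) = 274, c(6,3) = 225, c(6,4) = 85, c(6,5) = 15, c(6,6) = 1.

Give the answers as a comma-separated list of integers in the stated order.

269325, 63273, 9450

r7: T_7,2=6×274+120=1764; T_7,3=6×225+274=1624; T_7,4=6×85+225=735; T_7,5=6×15+85=175; T_7,6=6×1+15=21; T_7,7=6×0+1=1
r8: T_8,3=7×1624+1764=13132; T_8,4=7×735+1624=6769; T_8,5=7×175+735=1960; T_8,6=7×21+175=322; T_8,7=7×1+21=28
r9: T_9,4=8×6769+13132=67284; T_9,5=8×1960+6769=22449; T_9,6=8×322+1960=4536; T_9,7=8×28+322=546
r10: T_10,5=9×22449+67284=269325; T_10,6=9×4536+22449=63273; T_10,7=9×546+4536=9450
Read c(10,5) = 269325, c(10,6) = 63273, c(10,7) = 9450.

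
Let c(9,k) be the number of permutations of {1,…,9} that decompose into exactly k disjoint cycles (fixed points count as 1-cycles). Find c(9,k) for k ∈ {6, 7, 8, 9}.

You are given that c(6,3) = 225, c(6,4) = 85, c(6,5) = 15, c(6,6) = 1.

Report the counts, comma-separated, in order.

@7  (7,4):85·6+225→735, (7,5):15·6+85→175, (7,6):1·6+15→21, (7,7):0·6+1→1
@8  (8,5):175·7+735→1960, (8,6):21·7+175→322, (8,7):1·7+21→28, (8,8):0·7+1→1
@9  (9,6):322·8+1960→4536, (9,7):28·8+322→546, (9,8):1·8+28→36, (9,9):0·8+1→1
Read c(9,6) = 4536, c(9,7) = 546, c(9,8) = 36, c(9,9) = 1.

4536, 546, 36, 1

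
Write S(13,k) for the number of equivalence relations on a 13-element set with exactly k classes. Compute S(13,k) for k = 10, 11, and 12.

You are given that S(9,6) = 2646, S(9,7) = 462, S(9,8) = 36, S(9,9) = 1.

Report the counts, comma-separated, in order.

39325, 2431, 78

i=10: T(10,7)=2646+7·462=5880 | T(10,8)=462+8·36=750 | T(10,9)=36+9·1=45 | T(10,10)=1+10·0=1
i=11: T(11,8)=5880+8·750=11880 | T(11,9)=750+9·45=1155 | T(11,10)=45+10·1=55 | T(11,11)=1+11·0=1
i=12: T(12,9)=11880+9·1155=22275 | T(12,10)=1155+10·55=1705 | T(12,11)=55+11·1=66 | T(12,12)=1+12·0=1
i=13: T(13,10)=22275+10·1705=39325 | T(13,11)=1705+11·66=2431 | T(13,12)=66+12·1=78
Read S(13,10) = 39325, S(13,11) = 2431, S(13,12) = 78.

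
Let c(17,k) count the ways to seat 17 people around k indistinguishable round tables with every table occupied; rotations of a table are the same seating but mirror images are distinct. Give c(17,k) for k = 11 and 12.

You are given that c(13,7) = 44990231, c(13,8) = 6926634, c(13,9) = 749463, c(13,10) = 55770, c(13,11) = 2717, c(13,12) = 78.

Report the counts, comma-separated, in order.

2185031420, 156952432

row 14: T[14][8]=13·6926634+44990231=135036473  T[14][9]=13·749463+6926634=16669653  T[14][10]=13·55770+749463=1474473  T[14][11]=13·2717+55770=91091  T[14][12]=13·78+2717=3731
row 15: T[15][9]=14·16669653+135036473=368411615  T[15][10]=14·1474473+16669653=37312275  T[15][11]=14·91091+1474473=2749747  T[15][12]=14·3731+91091=143325
row 16: T[16][10]=15·37312275+368411615=928095740  T[16][11]=15·2749747+37312275=78558480  T[16][12]=15·143325+2749747=4899622
row 17: T[17][11]=16·78558480+928095740=2185031420  T[17][12]=16·4899622+78558480=156952432
Read c(17,11) = 2185031420, c(17,12) = 156952432.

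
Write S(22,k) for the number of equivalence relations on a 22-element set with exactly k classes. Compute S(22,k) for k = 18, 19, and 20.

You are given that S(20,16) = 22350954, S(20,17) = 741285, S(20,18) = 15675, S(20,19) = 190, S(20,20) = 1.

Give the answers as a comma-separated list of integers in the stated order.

[21] T[21,17]:17*741285+22350954=34952799 · T[21,18]:18*15675+741285=1023435 · T[21,19]:19*190+15675=19285 · T[21,20]:20*1+190=210
[22] T[22,18]:18*1023435+34952799=53374629 · T[22,19]:19*19285+1023435=1389850 · T[22,20]:20*210+19285=23485
Read S(22,18) = 53374629, S(22,19) = 1389850, S(22,20) = 23485.

53374629, 1389850, 23485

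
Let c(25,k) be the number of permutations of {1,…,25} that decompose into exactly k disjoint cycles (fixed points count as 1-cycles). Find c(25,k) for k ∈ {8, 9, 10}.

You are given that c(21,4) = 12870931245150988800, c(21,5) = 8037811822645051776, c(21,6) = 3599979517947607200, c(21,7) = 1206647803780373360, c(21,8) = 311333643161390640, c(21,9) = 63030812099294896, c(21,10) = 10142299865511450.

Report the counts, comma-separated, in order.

145901905527662649288000, 34218695959407148992880, 6508376179668146850000

[22] T[22,5]:21*8037811822645051776+12870931245150988800=181664979520697076096 · T[22,6]:21*3599979517947607200+8037811822645051776=83637381699544802976 · T[22,7]:21*1206647803780373360+3599979517947607200=28939583397335447760 · T[22,8]:21*311333643161390640+1206647803780373360=7744654310169576800 · T[22,9]:21*63030812099294896+311333643161390640=1634980697246583456 · T[22,10]:21*10142299865511450+63030812099294896=276019109275035346
[23] T[23,6]:22*83637381699544802976+181664979520697076096=2021687376910682741568 · T[23,7]:22*28939583397335447760+83637381699544802976=720308216440924653696 · T[23,8]:22*7744654310169576800+28939583397335447760=199321978221066137360 · T[23,9]:22*1634980697246583456+7744654310169576800=43714229649594412832 · T[23,10]:22*276019109275035346+1634980697246583456=7707401101297361068
[24] T[24,7]:23*720308216440924653696+2021687376910682741568=18588776355051949776576 · T[24,8]:23*199321978221066137360+720308216440924653696=5304713715525445812976 · T[24,9]:23*43714229649594412832+199321978221066137360=1204749260161737632496 · T[24,10]:23*7707401101297361068+43714229649594412832=220984454979433717396
[25] T[25,8]:24*5304713715525445812976+18588776355051949776576=145901905527662649288000 · T[25,9]:24*1204749260161737632496+5304713715525445812976=34218695959407148992880 · T[25,10]:24*220984454979433717396+1204749260161737632496=6508376179668146850000
Read c(25,8) = 145901905527662649288000, c(25,9) = 34218695959407148992880, c(25,10) = 6508376179668146850000.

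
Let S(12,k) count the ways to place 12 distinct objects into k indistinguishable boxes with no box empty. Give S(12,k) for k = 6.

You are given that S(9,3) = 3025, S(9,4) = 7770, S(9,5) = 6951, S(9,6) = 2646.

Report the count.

1323652

@10  (10,4):7770·4+3025→34105, (10,5):6951·5+7770→42525, (10,6):2646·6+6951→22827
@11  (11,5):42525·5+34105→246730, (11,6):22827·6+42525→179487
@12  (12,6):179487·6+246730→1323652
Read S(12,6) = 1323652.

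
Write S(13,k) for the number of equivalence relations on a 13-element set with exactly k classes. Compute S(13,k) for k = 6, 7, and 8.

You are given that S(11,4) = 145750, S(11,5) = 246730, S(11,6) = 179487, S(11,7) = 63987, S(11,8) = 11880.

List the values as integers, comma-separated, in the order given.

9321312, 5715424, 1899612

r12: T_12,5=5×246730+145750=1379400; T_12,6=6×179487+246730=1323652; T_12,7=7×63987+179487=627396; T_12,8=8×11880+63987=159027
r13: T_13,6=6×1323652+1379400=9321312; T_13,7=7×627396+1323652=5715424; T_13,8=8×159027+627396=1899612
Read S(13,6) = 9321312, S(13,7) = 5715424, S(13,8) = 1899612.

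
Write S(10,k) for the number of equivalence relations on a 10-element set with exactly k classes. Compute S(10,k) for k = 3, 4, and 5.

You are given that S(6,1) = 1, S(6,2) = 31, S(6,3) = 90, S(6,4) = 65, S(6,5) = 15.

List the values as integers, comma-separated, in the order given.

9330, 34105, 42525

row 7: T[7][1]=1·1+0=1  T[7][2]=2·31+1=63  T[7][3]=3·90+31=301  T[7][4]=4·65+90=350  T[7][5]=5·15+65=140
row 8: T[8][1]=1·1+0=1  T[8][2]=2·63+1=127  T[8][3]=3·301+63=966  T[8][4]=4·350+301=1701  T[8][5]=5·140+350=1050
row 9: T[9][2]=2·127+1=255  T[9][3]=3·966+127=3025  T[9][4]=4·1701+966=7770  T[9][5]=5·1050+1701=6951
row 10: T[10][3]=3·3025+255=9330  T[10][4]=4·7770+3025=34105  T[10][5]=5·6951+7770=42525
Read S(10,3) = 9330, S(10,4) = 34105, S(10,5) = 42525.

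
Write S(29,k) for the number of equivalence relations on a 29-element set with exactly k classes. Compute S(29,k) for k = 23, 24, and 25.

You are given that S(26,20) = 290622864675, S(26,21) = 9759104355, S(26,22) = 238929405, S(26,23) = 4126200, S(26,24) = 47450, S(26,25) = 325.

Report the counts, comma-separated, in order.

[27] T[27,21]:21*9759104355+290622864675=495564056130 · T[27,22]:22*238929405+9759104355=15015551265 · T[27,23]:23*4126200+238929405=333832005 · T[27,24]:24*47450+4126200=5265000 · T[27,25]:25*325+47450=55575
[28] T[28,22]:22*15015551265+495564056130=825906183960 · T[28,23]:23*333832005+15015551265=22693687380 · T[28,24]:24*5265000+333832005=460192005 · T[28,25]:25*55575+5265000=6654375
[29] T[29,23]:23*22693687380+825906183960=1347860993700 · T[29,24]:24*460192005+22693687380=33738295500 · T[29,25]:25*6654375+460192005=626551380
Read S(29,23) = 1347860993700, S(29,24) = 33738295500, S(29,25) = 626551380.

1347860993700, 33738295500, 626551380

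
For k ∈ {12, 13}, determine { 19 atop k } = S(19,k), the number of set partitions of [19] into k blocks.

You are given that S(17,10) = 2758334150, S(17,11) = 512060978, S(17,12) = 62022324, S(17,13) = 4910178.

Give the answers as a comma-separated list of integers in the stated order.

@18  (18,11):512060978·11+2758334150→8391004908, (18,12):62022324·12+512060978→1256328866, (18,13):4910178·13+62022324→125854638
@19  (19,12):1256328866·12+8391004908→23466951300, (19,13):125854638·13+1256328866→2892439160
Read S(19,12) = 23466951300, S(19,13) = 2892439160.

23466951300, 2892439160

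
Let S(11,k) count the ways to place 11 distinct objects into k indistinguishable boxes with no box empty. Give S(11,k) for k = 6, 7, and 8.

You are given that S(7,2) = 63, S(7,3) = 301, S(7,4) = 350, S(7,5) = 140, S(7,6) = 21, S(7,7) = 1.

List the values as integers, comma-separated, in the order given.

[8] T[8,3]:3*301+63=966 · T[8,4]:4*350+301=1701 · T[8,5]:5*140+350=1050 · T[8,6]:6*21+140=266 · T[8,7]:7*1+21=28 · T[8,8]:8*0+1=1
[9] T[9,4]:4*1701+966=7770 · T[9,5]:5*1050+1701=6951 · T[9,6]:6*266+1050=2646 · T[9,7]:7*28+266=462 · T[9,8]:8*1+28=36
[10] T[10,5]:5*6951+7770=42525 · T[10,6]:6*2646+6951=22827 · T[10,7]:7*462+2646=5880 · T[10,8]:8*36+462=750
[11] T[11,6]:6*22827+42525=179487 · T[11,7]:7*5880+22827=63987 · T[11,8]:8*750+5880=11880
Read S(11,6) = 179487, S(11,7) = 63987, S(11,8) = 11880.

179487, 63987, 11880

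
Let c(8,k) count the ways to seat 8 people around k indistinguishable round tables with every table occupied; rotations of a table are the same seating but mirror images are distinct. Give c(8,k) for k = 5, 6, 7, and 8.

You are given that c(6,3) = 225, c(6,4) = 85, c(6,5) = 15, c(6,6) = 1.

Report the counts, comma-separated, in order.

row 7: T[7][4]=6·85+225=735  T[7][5]=6·15+85=175  T[7][6]=6·1+15=21  T[7][7]=6·0+1=1
row 8: T[8][5]=7·175+735=1960  T[8][6]=7·21+175=322  T[8][7]=7·1+21=28  T[8][8]=7·0+1=1
Read c(8,5) = 1960, c(8,6) = 322, c(8,7) = 28, c(8,8) = 1.

1960, 322, 28, 1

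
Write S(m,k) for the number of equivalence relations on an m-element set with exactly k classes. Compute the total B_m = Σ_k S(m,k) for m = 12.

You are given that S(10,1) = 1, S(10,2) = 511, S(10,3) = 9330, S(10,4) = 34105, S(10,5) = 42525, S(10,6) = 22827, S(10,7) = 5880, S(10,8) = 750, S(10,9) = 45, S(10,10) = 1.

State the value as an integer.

4213597

@11  (11,1):1·1+0→1, (11,2):511·2+1→1023, (11,3):9330·3+511→28501, (11,4):34105·4+9330→145750, (11,5):42525·5+34105→246730, (11,6):22827·6+42525→179487, (11,7):5880·7+22827→63987, (11,8):750·8+5880→11880, (11,9):45·9+750→1155, (11,10):1·10+45→55, (11,11):0·11+1→1
@12  (12,1):1·1+0→1, (12,2):1023·2+1→2047, (12,3):28501·3+1023→86526, (12,4):145750·4+28501→611501, (12,5):246730·5+145750→1379400, (12,6):179487·6+246730→1323652, (12,7):63987·7+179487→627396, (12,8):11880·8+63987→159027, (12,9):1155·9+11880→22275, (12,10):55·10+1155→1705, (12,11):1·11+55→66, (12,12):0·12+1→1
B_12 = ΣS(12,k) = 1+2047+86526+611501+1379400+1323652+627396+159027+22275+1705+66+1 = 4213597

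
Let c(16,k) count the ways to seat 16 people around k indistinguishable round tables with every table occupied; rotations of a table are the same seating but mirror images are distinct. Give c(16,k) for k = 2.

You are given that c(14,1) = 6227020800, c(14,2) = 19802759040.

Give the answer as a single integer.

i=15: T(15,1)=0+14·6227020800=87178291200 | T(15,2)=6227020800+14·19802759040=283465647360
i=16: T(16,2)=87178291200+15·283465647360=4339163001600
Read c(16,2) = 4339163001600.

4339163001600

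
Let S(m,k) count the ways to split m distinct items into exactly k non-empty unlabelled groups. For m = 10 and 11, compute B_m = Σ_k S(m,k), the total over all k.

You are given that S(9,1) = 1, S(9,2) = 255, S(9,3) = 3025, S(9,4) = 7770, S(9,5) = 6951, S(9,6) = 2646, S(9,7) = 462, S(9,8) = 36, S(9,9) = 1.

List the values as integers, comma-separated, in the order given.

@10  (10,1):1·1+0→1, (10,2):255·2+1→511, (10,3):3025·3+255→9330, (10,4):7770·4+3025→34105, (10,5):6951·5+7770→42525, (10,6):2646·6+6951→22827, (10,7):462·7+2646→5880, (10,8):36·8+462→750, (10,9):1·9+36→45, (10,10):0·10+1→1
@11  (11,1):1·1+0→1, (11,2):511·2+1→1023, (11,3):9330·3+511→28501, (11,4):34105·4+9330→145750, (11,5):42525·5+34105→246730, (11,6):22827·6+42525→179487, (11,7):5880·7+22827→63987, (11,8):750·8+5880→11880, (11,9):45·9+750→1155, (11,10):1·10+45→55, (11,11):0·11+1→1
B_10 = ΣS(10,k) = 1+511+9330+34105+42525+22827+5880+750+45+1 = 115975
B_11 = ΣS(11,k) = 1+1023+28501+145750+246730+179487+63987+11880+1155+55+1 = 678570

115975, 678570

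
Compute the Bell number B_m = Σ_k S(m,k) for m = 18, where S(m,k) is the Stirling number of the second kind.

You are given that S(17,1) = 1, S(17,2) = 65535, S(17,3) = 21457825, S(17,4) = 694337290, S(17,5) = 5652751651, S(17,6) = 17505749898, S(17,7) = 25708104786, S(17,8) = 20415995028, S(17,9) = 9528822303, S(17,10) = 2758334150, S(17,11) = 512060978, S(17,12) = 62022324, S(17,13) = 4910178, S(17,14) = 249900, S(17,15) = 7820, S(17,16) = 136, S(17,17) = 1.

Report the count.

682076806159

[18] T[18,1]:1*1+0=1 · T[18,2]:2*65535+1=131071 · T[18,3]:3*21457825+65535=64439010 · T[18,4]:4*694337290+21457825=2798806985 · T[18,5]:5*5652751651+694337290=28958095545 · T[18,6]:6*17505749898+5652751651=110687251039 · T[18,7]:7*25708104786+17505749898=197462483400 · T[18,8]:8*20415995028+25708104786=189036065010 · T[18,9]:9*9528822303+20415995028=106175395755 · T[18,10]:10*2758334150+9528822303=37112163803 · T[18,11]:11*512060978+2758334150=8391004908 · T[18,12]:12*62022324+512060978=1256328866 · T[18,13]:13*4910178+62022324=125854638 · T[18,14]:14*249900+4910178=8408778 · T[18,15]:15*7820+249900=367200 · T[18,16]:16*136+7820=9996 · T[18,17]:17*1+136=153 · T[18,18]:18*0+1=1
B_18 = ΣS(18,k) = 1+131071+64439010+2798806985+28958095545+110687251039+197462483400+189036065010+106175395755+37112163803+8391004908+1256328866+125854638+8408778+367200+9996+153+1 = 682076806159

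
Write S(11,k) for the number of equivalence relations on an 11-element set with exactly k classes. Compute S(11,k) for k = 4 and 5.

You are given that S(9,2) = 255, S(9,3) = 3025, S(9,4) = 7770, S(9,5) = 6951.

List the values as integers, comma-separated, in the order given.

145750, 246730

[10] T[10,3]:3*3025+255=9330 · T[10,4]:4*7770+3025=34105 · T[10,5]:5*6951+7770=42525
[11] T[11,4]:4*34105+9330=145750 · T[11,5]:5*42525+34105=246730
Read S(11,4) = 145750, S(11,5) = 246730.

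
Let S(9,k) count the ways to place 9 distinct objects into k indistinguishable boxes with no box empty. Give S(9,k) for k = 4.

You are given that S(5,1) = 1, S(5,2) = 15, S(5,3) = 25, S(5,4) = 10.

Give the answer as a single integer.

7770

row 6: T[6][1]=1·1+0=1  T[6][2]=2·15+1=31  T[6][3]=3·25+15=90  T[6][4]=4·10+25=65
row 7: T[7][2]=2·31+1=63  T[7][3]=3·90+31=301  T[7][4]=4·65+90=350
row 8: T[8][3]=3·301+63=966  T[8][4]=4·350+301=1701
row 9: T[9][4]=4·1701+966=7770
Read S(9,4) = 7770.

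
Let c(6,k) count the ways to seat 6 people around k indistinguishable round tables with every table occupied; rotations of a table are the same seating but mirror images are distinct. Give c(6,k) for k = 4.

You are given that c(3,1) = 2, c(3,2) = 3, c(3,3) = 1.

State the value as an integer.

85

row 4: T[4][2]=3·3+2=11  T[4][3]=3·1+3=6  T[4][4]=3·0+1=1
row 5: T[5][3]=4·6+11=35  T[5][4]=4·1+6=10
row 6: T[6][4]=5·10+35=85
Read c(6,4) = 85.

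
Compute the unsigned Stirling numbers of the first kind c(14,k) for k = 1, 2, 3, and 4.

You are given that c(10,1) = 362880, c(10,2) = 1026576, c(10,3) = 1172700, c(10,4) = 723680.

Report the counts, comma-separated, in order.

@11  (11,1):362880·10+0→3628800, (11,2):1026576·10+362880→10628640, (11,3):1172700·10+1026576→12753576, (11,4):723680·10+1172700→8409500
@12  (12,1):3628800·11+0→39916800, (12,2):10628640·11+3628800→120543840, (12,3):12753576·11+10628640→150917976, (12,4):8409500·11+12753576→105258076
@13  (13,1):39916800·12+0→479001600, (13,2):120543840·12+39916800→1486442880, (13,3):150917976·12+120543840→1931559552, (13,4):105258076·12+150917976→1414014888
@14  (14,1):479001600·13+0→6227020800, (14,2):1486442880·13+479001600→19802759040, (14,3):1931559552·13+1486442880→26596717056, (14,4):1414014888·13+1931559552→20313753096
Read c(14,1) = 6227020800, c(14,2) = 19802759040, c(14,3) = 26596717056, c(14,4) = 20313753096.

6227020800, 19802759040, 26596717056, 20313753096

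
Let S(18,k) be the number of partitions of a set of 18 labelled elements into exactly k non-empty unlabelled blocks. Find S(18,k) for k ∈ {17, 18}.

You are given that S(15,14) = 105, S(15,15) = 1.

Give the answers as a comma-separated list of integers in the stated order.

153, 1

row 16: T[16][15]=15·1+105=120  T[16][16]=16·0+1=1
row 17: T[17][16]=16·1+120=136  T[17][17]=17·0+1=1
row 18: T[18][17]=17·1+136=153  T[18][18]=18·0+1=1
Read S(18,17) = 153, S(18,18) = 1.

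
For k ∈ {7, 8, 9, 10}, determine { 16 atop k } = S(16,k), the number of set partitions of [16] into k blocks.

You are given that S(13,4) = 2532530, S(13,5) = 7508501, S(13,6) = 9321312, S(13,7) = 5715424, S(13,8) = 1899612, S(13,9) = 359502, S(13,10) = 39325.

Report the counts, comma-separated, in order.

@14  (14,5):7508501·5+2532530→40075035, (14,6):9321312·6+7508501→63436373, (14,7):5715424·7+9321312→49329280, (14,8):1899612·8+5715424→20912320, (14,9):359502·9+1899612→5135130, (14,10):39325·10+359502→752752
@15  (15,6):63436373·6+40075035→420693273, (15,7):49329280·7+63436373→408741333, (15,8):20912320·8+49329280→216627840, (15,9):5135130·9+20912320→67128490, (15,10):752752·10+5135130→12662650
@16  (16,7):408741333·7+420693273→3281882604, (16,8):216627840·8+408741333→2141764053, (16,9):67128490·9+216627840→820784250, (16,10):12662650·10+67128490→193754990
Read S(16,7) = 3281882604, S(16,8) = 2141764053, S(16,9) = 820784250, S(16,10) = 193754990.

3281882604, 2141764053, 820784250, 193754990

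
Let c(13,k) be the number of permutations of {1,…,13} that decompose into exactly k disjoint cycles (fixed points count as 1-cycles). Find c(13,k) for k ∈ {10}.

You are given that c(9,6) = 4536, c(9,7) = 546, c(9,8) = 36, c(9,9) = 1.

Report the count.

55770

i=10: T(10,7)=4536+9·546=9450 | T(10,8)=546+9·36=870 | T(10,9)=36+9·1=45 | T(10,10)=1+9·0=1
i=11: T(11,8)=9450+10·870=18150 | T(11,9)=870+10·45=1320 | T(11,10)=45+10·1=55
i=12: T(12,9)=18150+11·1320=32670 | T(12,10)=1320+11·55=1925
i=13: T(13,10)=32670+12·1925=55770
Read c(13,10) = 55770.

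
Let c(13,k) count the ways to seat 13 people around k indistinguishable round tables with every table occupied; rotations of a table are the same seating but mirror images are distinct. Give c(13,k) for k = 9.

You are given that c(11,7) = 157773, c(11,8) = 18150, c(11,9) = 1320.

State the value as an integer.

r12: T_12,8=11×18150+157773=357423; T_12,9=11×1320+18150=32670
r13: T_13,9=12×32670+357423=749463
Read c(13,9) = 749463.

749463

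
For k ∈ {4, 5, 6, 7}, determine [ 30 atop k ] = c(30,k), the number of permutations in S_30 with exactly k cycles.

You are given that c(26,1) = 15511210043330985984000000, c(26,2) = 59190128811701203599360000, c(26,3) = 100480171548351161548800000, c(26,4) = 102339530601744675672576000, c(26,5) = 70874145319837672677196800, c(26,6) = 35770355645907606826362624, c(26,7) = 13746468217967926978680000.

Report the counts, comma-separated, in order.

66951000306085302338993639424000, 49361465831621147825759587123200, 26751280755793398822580822142976, 11139316913434780466101123891200

i=27: T(27,1)=0+26·15511210043330985984000000=403291461126605635584000000 | T(27,2)=15511210043330985984000000+26·59190128811701203599360000=1554454559147562279567360000 | T(27,3)=59190128811701203599360000+26·100480171548351161548800000=2671674589068831403868160000 | T(27,4)=100480171548351161548800000+26·102339530601744675672576000=2761307967193712729035776000 | T(27,5)=102339530601744675672576000+26·70874145319837672677196800=1945067308917524165279692800 | T(27,6)=70874145319837672677196800+26·35770355645907606826362624=1000903392113435450162625024 | T(27,7)=35770355645907606826362624+26·13746468217967926978680000=393178529313073708272042624
i=28: T(28,2)=403291461126605635584000000+27·1554454559147562279567360000=42373564558110787183902720000 | T(28,3)=1554454559147562279567360000+27·2671674589068831403868160000=73689668464006010184007680000 | T(28,4)=2671674589068831403868160000+27·2761307967193712729035776000=77226989703299075087834112000 | T(28,5)=2761307967193712729035776000+27·1945067308917524165279692800=55278125307966865191587481600 | T(28,6)=1945067308917524165279692800+27·1000903392113435450162625024=28969458895980281319670568448 | T(28,7)=1000903392113435450162625024+27·393178529313073708272042624=11616723683566425573507775872
i=29: T(29,3)=42373564558110787183902720000+28·73689668464006010184007680000=2105684281550279072336117760000 | T(29,4)=73689668464006010184007680000+28·77226989703299075087834112000=2236045380156380112643362816000 | T(29,5)=77226989703299075087834112000+28·55278125307966865191587481600=1625014498326371300452283596800 | T(29,6)=55278125307966865191587481600+28·28969458895980281319670568448=866422974395414742142363398144 | T(29,7)=28969458895980281319670568448+28·11616723683566425573507775872=354237722035840197377888292864
i=30: T(30,4)=2105684281550279072336117760000+29·2236045380156380112643362816000=66951000306085302338993639424000 | T(30,5)=2236045380156380112643362816000+29·1625014498326371300452283596800=49361465831621147825759587123200 | T(30,6)=1625014498326371300452283596800+29·866422974395414742142363398144=26751280755793398822580822142976 | T(30,7)=866422974395414742142363398144+29·354237722035840197377888292864=11139316913434780466101123891200
Read c(30,4) = 66951000306085302338993639424000, c(30,5) = 49361465831621147825759587123200, c(30,6) = 26751280755793398822580822142976, c(30,7) = 11139316913434780466101123891200.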